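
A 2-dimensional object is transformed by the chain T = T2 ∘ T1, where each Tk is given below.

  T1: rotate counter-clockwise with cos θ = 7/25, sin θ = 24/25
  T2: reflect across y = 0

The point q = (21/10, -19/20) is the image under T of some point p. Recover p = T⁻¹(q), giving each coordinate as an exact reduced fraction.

p = (3/2, -7/4)

T1 = [7/25 -24/25 0; 24/25 7/25 0; 0 0 1]
T2·T1 = [7/25 -24/25 0; -24/25 -7/25 0; 0 0 1]
det M = -1; M⁻¹ = [7/25 -24/25 0; -24/25 -7/25 0; 0 0 1]
M⁻¹ · (21/10, -19/20)ᵀ = (3/2, -7/4)ᵀ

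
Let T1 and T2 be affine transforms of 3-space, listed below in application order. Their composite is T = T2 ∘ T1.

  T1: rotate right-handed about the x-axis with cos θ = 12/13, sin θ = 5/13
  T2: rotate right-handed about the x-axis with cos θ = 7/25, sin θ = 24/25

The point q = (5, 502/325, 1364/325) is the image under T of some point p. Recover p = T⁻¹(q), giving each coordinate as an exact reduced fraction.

p = (5, 4, -2)

T1 = [1 0 0 0; 0 12/13 -5/13 0; 0 5/13 12/13 0; 0 0 0 1]
T2·T1 = [1 0 0 0; 0 -36/325 -323/325 0; 0 323/325 -36/325 0; 0 0 0 1]
det M = 1; M⁻¹ = [1 0 0 0; 0 -36/325 323/325 0; 0 -323/325 -36/325 0; 0 0 0 1]
M⁻¹ · (5, 502/325, 1364/325)ᵀ = (5, 4, -2)ᵀ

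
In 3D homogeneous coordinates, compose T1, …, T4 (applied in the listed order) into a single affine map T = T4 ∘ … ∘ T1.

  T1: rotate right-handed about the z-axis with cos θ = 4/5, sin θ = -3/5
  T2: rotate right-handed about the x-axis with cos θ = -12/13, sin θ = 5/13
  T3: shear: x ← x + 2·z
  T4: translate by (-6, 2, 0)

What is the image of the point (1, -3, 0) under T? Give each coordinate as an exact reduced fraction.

T1 rotate right-handed about the z-axis with cos θ = 4/5, sin θ = -3/5: (1, -3, 0) → (-1, -3, 0)
T2 rotate right-handed about the x-axis with cos θ = -12/13, sin θ = 5/13: (-1, -3, 0) → (-1, 36/13, -15/13)
T3 shear: x ← x + 2·z: (-1, 36/13, -15/13) → (-43/13, 36/13, -15/13)
T4 translate by (-6, 2, 0): (-43/13, 36/13, -15/13) → (-121/13, 62/13, -15/13)

T(p) = (-121/13, 62/13, -15/13)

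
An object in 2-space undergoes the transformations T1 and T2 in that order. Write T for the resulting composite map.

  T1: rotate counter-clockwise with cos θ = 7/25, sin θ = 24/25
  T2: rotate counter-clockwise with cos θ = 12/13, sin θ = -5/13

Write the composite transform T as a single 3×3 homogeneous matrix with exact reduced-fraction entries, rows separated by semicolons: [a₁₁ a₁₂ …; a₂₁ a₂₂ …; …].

T1 = [7/25 -24/25 0; 24/25 7/25 0; 0 0 1]
T2·T1 = [204/325 -253/325 0; 253/325 204/325 0; 0 0 1]

T = [204/325 -253/325 0; 253/325 204/325 0; 0 0 1]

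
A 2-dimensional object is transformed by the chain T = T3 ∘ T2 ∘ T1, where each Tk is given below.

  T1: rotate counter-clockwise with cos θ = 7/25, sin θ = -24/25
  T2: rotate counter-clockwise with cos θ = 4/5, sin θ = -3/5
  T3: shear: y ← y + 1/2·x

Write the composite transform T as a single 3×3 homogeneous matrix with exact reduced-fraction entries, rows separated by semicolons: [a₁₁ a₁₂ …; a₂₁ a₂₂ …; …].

T1 = [7/25 24/25 0; -24/25 7/25 0; 0 0 1]
T2·T1 = [-44/125 117/125 0; -117/125 -44/125 0; 0 0 1]
T3·…·T1 = [-44/125 117/125 0; -139/125 29/250 0; 0 0 1]

T = [-44/125 117/125 0; -139/125 29/250 0; 0 0 1]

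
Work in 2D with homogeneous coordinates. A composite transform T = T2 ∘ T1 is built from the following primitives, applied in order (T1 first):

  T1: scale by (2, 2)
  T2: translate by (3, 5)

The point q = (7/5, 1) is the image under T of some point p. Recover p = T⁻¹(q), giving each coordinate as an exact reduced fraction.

T1 = [2 0 0; 0 2 0; 0 0 1]
T2·T1 = [2 0 3; 0 2 5; 0 0 1]
det M = 4; M⁻¹ = [1/2 0 -3/2; 0 1/2 -5/2; 0 0 1]
M⁻¹ · (7/5, 1)ᵀ = (-4/5, -2)ᵀ

p = (-4/5, -2)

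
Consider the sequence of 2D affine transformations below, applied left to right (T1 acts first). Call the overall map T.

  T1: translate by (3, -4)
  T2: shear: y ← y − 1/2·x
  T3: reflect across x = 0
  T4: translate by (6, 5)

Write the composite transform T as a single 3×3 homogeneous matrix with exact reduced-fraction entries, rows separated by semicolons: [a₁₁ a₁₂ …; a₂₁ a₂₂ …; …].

T1 = [1 0 3; 0 1 -4; 0 0 1]
T2·T1 = [1 0 3; -1/2 1 -11/2; 0 0 1]
T3·…·T1 = [-1 0 -3; -1/2 1 -11/2; 0 0 1]
T4·…·T1 = [-1 0 3; -1/2 1 -1/2; 0 0 1]

T = [-1 0 3; -1/2 1 -1/2; 0 0 1]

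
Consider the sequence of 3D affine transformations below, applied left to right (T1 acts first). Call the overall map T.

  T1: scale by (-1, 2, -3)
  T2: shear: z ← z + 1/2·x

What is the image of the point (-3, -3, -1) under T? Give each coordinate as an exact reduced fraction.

T(p) = (3, -6, 9/2)

T1 scale by (-1, 2, -3): (-3, -3, -1) → (3, -6, 3)
T2 shear: z ← z + 1/2·x: (3, -6, 3) → (3, -6, 9/2)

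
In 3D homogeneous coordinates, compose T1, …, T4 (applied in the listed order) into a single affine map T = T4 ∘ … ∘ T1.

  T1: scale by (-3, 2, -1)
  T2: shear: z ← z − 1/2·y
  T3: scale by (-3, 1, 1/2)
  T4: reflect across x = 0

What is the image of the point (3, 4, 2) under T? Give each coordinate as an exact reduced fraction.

T1 scale by (-3, 2, -1): (3, 4, 2) → (-9, 8, -2)
T2 shear: z ← z − 1/2·y: (-9, 8, -2) → (-9, 8, -6)
T3 scale by (-3, 1, 1/2): (-9, 8, -6) → (27, 8, -3)
T4 reflect across x = 0: (27, 8, -3) → (-27, 8, -3)

T(p) = (-27, 8, -3)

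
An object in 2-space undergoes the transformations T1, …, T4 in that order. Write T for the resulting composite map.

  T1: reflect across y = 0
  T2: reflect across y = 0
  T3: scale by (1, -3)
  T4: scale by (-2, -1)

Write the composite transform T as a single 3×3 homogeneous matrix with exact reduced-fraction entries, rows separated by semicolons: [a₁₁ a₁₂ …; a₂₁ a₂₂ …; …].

T = [-2 0 0; 0 3 0; 0 0 1]

T1 = [1 0 0; 0 -1 0; 0 0 1]
T2·T1 = [1 0 0; 0 1 0; 0 0 1]
T3·…·T1 = [1 0 0; 0 -3 0; 0 0 1]
T4·…·T1 = [-2 0 0; 0 3 0; 0 0 1]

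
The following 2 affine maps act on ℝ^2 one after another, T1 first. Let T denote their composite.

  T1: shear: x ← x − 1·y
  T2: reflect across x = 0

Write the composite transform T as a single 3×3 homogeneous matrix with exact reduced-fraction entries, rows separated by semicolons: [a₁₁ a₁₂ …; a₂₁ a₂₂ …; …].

T1 = [1 -1 0; 0 1 0; 0 0 1]
T2·T1 = [-1 1 0; 0 1 0; 0 0 1]

T = [-1 1 0; 0 1 0; 0 0 1]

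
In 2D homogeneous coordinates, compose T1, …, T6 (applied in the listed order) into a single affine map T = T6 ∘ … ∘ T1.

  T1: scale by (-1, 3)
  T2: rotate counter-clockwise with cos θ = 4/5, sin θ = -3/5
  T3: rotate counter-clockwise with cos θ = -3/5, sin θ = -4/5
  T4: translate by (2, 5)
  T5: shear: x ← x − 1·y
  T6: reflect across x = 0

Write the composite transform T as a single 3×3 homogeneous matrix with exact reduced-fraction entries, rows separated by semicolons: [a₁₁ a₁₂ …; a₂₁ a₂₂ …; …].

T1 = [-1 0 0; 0 3 0; 0 0 1]
T2·T1 = [-4/5 9/5 0; 3/5 12/5 0; 0 0 1]
T3·…·T1 = [24/25 21/25 0; 7/25 -72/25 0; 0 0 1]
T4·…·T1 = [24/25 21/25 2; 7/25 -72/25 5; 0 0 1]
T5·…·T1 = [17/25 93/25 -3; 7/25 -72/25 5; 0 0 1]
T6·…·T1 = [-17/25 -93/25 3; 7/25 -72/25 5; 0 0 1]

T = [-17/25 -93/25 3; 7/25 -72/25 5; 0 0 1]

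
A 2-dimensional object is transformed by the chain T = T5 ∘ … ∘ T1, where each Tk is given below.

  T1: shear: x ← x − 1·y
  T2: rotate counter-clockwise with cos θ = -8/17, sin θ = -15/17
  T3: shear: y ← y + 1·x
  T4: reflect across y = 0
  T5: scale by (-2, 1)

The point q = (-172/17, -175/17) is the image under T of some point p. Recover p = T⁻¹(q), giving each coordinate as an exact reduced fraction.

p = (-5, 2)

T1 = [1 -1 0; 0 1 0; 0 0 1]
T2·T1 = [-8/17 23/17 0; -15/17 7/17 0; 0 0 1]
T3·…·T1 = [-8/17 23/17 0; -23/17 30/17 0; 0 0 1]
T4·…·T1 = [-8/17 23/17 0; 23/17 -30/17 0; 0 0 1]
T5·…·T1 = [16/17 -46/17 0; 23/17 -30/17 0; 0 0 1]
det M = 2; M⁻¹ = [-15/17 23/17 0; -23/34 8/17 0; 0 0 1]
M⁻¹ · (-172/17, -175/17)ᵀ = (-5, 2)ᵀ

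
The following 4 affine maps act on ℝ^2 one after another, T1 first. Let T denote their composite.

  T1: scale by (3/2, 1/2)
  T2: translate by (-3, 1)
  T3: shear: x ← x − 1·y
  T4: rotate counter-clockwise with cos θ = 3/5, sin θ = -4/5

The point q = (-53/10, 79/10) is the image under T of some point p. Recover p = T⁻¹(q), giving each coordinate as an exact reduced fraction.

p = (-4, -1)

T1 = [3/2 0 0; 0 1/2 0; 0 0 1]
T2·T1 = [3/2 0 -3; 0 1/2 1; 0 0 1]
T3·…·T1 = [3/2 -1/2 -4; 0 1/2 1; 0 0 1]
T4·…·T1 = [9/10 1/10 -8/5; -6/5 7/10 19/5; 0 0 1]
det M = 3/4; M⁻¹ = [14/15 -2/15 2; 8/5 6/5 -2; 0 0 1]
M⁻¹ · (-53/10, 79/10)ᵀ = (-4, -1)ᵀ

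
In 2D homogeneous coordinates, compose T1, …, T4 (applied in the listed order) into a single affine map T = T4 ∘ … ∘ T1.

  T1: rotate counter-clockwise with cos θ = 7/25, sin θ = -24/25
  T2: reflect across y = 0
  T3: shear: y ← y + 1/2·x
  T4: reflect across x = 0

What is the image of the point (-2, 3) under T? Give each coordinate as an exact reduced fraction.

T(p) = (-58/25, -8/5)

T1 rotate counter-clockwise with cos θ = 7/25, sin θ = -24/25: (-2, 3) → (58/25, 69/25)
T2 reflect across y = 0: (58/25, 69/25) → (58/25, -69/25)
T3 shear: y ← y + 1/2·x: (58/25, -69/25) → (58/25, -8/5)
T4 reflect across x = 0: (58/25, -8/5) → (-58/25, -8/5)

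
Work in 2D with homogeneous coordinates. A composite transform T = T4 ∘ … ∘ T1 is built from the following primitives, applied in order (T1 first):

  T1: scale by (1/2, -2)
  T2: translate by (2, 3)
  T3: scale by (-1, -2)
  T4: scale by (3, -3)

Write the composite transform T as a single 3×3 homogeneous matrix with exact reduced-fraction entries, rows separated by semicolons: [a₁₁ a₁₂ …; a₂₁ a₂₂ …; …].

T = [-3/2 0 -6; 0 -12 18; 0 0 1]

T1 = [1/2 0 0; 0 -2 0; 0 0 1]
T2·T1 = [1/2 0 2; 0 -2 3; 0 0 1]
T3·…·T1 = [-1/2 0 -2; 0 4 -6; 0 0 1]
T4·…·T1 = [-3/2 0 -6; 0 -12 18; 0 0 1]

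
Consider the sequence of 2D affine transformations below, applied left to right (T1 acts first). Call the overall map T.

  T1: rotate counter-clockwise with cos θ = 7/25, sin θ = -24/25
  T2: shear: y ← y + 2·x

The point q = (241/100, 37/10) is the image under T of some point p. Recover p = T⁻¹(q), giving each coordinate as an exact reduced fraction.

p = (7/4, 2)

T1 = [7/25 24/25 0; -24/25 7/25 0; 0 0 1]
T2·T1 = [7/25 24/25 0; -2/5 11/5 0; 0 0 1]
det M = 1; M⁻¹ = [11/5 -24/25 0; 2/5 7/25 0; 0 0 1]
M⁻¹ · (241/100, 37/10)ᵀ = (7/4, 2)ᵀ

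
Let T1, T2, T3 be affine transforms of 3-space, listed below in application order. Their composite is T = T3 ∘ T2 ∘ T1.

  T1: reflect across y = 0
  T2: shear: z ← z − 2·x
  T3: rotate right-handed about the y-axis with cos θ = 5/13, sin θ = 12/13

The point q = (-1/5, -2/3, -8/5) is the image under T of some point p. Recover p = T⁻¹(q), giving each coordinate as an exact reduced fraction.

p = (7/5, 2/3, 2)

T1 = [1 0 0 0; 0 -1 0 0; 0 0 1 0; 0 0 0 1]
T2·T1 = [1 0 0 0; 0 -1 0 0; -2 0 1 0; 0 0 0 1]
T3·…·T1 = [-19/13 0 12/13 0; 0 -1 0 0; -22/13 0 5/13 0; 0 0 0 1]
det M = -1; M⁻¹ = [5/13 0 -12/13 0; 0 -1 0 0; 22/13 0 -19/13 0; 0 0 0 1]
M⁻¹ · (-1/5, -2/3, -8/5)ᵀ = (7/5, 2/3, 2)ᵀ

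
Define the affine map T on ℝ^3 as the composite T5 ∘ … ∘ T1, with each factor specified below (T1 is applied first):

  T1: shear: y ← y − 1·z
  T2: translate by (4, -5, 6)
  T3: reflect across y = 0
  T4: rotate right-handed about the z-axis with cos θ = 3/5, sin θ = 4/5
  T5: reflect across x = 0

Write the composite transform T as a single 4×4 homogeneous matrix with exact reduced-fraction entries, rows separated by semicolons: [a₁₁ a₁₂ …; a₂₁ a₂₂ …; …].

T1 = [1 0 0 0; 0 1 -1 0; 0 0 1 0; 0 0 0 1]
T2·T1 = [1 0 0 4; 0 1 -1 -5; 0 0 1 6; 0 0 0 1]
T3·…·T1 = [1 0 0 4; 0 -1 1 5; 0 0 1 6; 0 0 0 1]
T4·…·T1 = [3/5 4/5 -4/5 -8/5; 4/5 -3/5 3/5 31/5; 0 0 1 6; 0 0 0 1]
T5·…·T1 = [-3/5 -4/5 4/5 8/5; 4/5 -3/5 3/5 31/5; 0 0 1 6; 0 0 0 1]

T = [-3/5 -4/5 4/5 8/5; 4/5 -3/5 3/5 31/5; 0 0 1 6; 0 0 0 1]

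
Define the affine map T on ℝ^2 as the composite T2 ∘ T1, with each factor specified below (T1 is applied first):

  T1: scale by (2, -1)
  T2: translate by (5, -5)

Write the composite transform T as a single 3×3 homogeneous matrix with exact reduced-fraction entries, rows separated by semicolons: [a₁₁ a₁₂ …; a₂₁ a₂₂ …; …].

T = [2 0 5; 0 -1 -5; 0 0 1]

T1 = [2 0 0; 0 -1 0; 0 0 1]
T2·T1 = [2 0 5; 0 -1 -5; 0 0 1]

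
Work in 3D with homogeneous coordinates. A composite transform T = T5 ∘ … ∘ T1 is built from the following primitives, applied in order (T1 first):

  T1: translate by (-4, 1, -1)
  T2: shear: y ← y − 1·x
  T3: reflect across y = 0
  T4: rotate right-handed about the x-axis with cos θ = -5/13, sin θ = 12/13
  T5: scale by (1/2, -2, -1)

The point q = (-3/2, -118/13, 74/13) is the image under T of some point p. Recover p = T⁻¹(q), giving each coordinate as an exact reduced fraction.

T1 = [1 0 0 -4; 0 1 0 1; 0 0 1 -1; 0 0 0 1]
T2·T1 = [1 0 0 -4; -1 1 0 5; 0 0 1 -1; 0 0 0 1]
T3·…·T1 = [1 0 0 -4; 1 -1 0 -5; 0 0 1 -1; 0 0 0 1]
T4·…·T1 = [1 0 0 -4; -5/13 5/13 -12/13 37/13; 12/13 -12/13 -5/13 -55/13; 0 0 0 1]
T5·…·T1 = [1/2 0 0 -2; 10/13 -10/13 24/13 -74/13; -12/13 12/13 5/13 55/13; 0 0 0 1]
det M = -1; M⁻¹ = [2 0 0 4; 2 -5/26 12/13 -1; 0 6/13 5/13 1; 0 0 0 1]
M⁻¹ · (-3/2, -118/13, 74/13)ᵀ = (1, 3, -1)ᵀ

p = (1, 3, -1)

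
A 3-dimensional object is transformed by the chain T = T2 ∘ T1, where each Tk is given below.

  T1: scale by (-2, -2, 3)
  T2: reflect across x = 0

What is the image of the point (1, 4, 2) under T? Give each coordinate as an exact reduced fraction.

T1 scale by (-2, -2, 3): (1, 4, 2) → (-2, -8, 6)
T2 reflect across x = 0: (-2, -8, 6) → (2, -8, 6)

T(p) = (2, -8, 6)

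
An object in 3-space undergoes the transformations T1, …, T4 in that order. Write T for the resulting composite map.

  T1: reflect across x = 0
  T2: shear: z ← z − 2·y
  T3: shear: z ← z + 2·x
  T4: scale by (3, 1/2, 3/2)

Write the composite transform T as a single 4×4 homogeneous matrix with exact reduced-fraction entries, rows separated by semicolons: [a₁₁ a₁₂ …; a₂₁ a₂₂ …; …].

T = [-3 0 0 0; 0 1/2 0 0; -3 -3 3/2 0; 0 0 0 1]

T1 = [-1 0 0 0; 0 1 0 0; 0 0 1 0; 0 0 0 1]
T2·T1 = [-1 0 0 0; 0 1 0 0; 0 -2 1 0; 0 0 0 1]
T3·…·T1 = [-1 0 0 0; 0 1 0 0; -2 -2 1 0; 0 0 0 1]
T4·…·T1 = [-3 0 0 0; 0 1/2 0 0; -3 -3 3/2 0; 0 0 0 1]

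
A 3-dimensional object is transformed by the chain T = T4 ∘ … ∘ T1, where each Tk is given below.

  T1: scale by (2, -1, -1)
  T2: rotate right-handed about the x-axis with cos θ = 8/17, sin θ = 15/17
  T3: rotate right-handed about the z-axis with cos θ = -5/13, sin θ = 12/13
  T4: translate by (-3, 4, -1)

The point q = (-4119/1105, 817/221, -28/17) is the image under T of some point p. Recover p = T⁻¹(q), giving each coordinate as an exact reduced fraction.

T1 = [2 0 0 0; 0 -1 0 0; 0 0 -1 0; 0 0 0 1]
T2·T1 = [2 0 0 0; 0 -8/17 15/17 0; 0 -15/17 -8/17 0; 0 0 0 1]
T3·…·T1 = [-10/13 96/221 -180/221 0; 24/13 40/221 -75/221 0; 0 -15/17 -8/17 0; 0 0 0 1]
T4·…·T1 = [-10/13 96/221 -180/221 -3; 24/13 40/221 -75/221 4; 0 -15/17 -8/17 -1; 0 0 0 1]
det M = 2; M⁻¹ = [-5/26 6/13 0 -63/26; 96/221 40/221 -15/17 -67/221; -180/221 -75/221 -8/17 -344/221; 0 0 0 1]
M⁻¹ · (-4119/1105, 817/221, -28/17)ᵀ = (0, 1/5, 1)ᵀ

p = (0, 1/5, 1)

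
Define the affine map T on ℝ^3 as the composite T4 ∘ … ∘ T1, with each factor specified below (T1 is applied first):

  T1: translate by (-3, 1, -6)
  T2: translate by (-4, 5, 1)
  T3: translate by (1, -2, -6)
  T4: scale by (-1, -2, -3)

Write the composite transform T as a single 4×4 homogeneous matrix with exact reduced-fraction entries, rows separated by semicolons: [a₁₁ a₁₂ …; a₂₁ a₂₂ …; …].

T = [-1 0 0 6; 0 -2 0 -8; 0 0 -3 33; 0 0 0 1]

T1 = [1 0 0 -3; 0 1 0 1; 0 0 1 -6; 0 0 0 1]
T2·T1 = [1 0 0 -7; 0 1 0 6; 0 0 1 -5; 0 0 0 1]
T3·…·T1 = [1 0 0 -6; 0 1 0 4; 0 0 1 -11; 0 0 0 1]
T4·…·T1 = [-1 0 0 6; 0 -2 0 -8; 0 0 -3 33; 0 0 0 1]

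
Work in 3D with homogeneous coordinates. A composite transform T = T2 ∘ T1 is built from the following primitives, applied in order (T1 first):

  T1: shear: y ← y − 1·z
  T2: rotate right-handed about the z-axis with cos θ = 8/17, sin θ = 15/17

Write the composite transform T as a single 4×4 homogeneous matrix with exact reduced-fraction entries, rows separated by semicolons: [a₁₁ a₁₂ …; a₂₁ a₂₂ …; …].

T = [8/17 -15/17 15/17 0; 15/17 8/17 -8/17 0; 0 0 1 0; 0 0 0 1]

T1 = [1 0 0 0; 0 1 -1 0; 0 0 1 0; 0 0 0 1]
T2·T1 = [8/17 -15/17 15/17 0; 15/17 8/17 -8/17 0; 0 0 1 0; 0 0 0 1]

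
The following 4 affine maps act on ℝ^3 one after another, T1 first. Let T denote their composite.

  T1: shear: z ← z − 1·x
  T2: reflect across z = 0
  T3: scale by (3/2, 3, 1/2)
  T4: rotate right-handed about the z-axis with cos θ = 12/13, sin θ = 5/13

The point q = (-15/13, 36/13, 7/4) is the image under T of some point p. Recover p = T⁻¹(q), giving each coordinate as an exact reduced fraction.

T1 = [1 0 0 0; 0 1 0 0; -1 0 1 0; 0 0 0 1]
T2·T1 = [1 0 0 0; 0 1 0 0; 1 0 -1 0; 0 0 0 1]
T3·…·T1 = [3/2 0 0 0; 0 3 0 0; 1/2 0 -1/2 0; 0 0 0 1]
T4·…·T1 = [18/13 -15/13 0 0; 15/26 36/13 0 0; 1/2 0 -1/2 0; 0 0 0 1]
det M = -9/4; M⁻¹ = [8/13 10/39 0 0; -5/39 4/13 0 0; 8/13 10/39 -2 0; 0 0 0 1]
M⁻¹ · (-15/13, 36/13, 7/4)ᵀ = (0, 1, -7/2)ᵀ

p = (0, 1, -7/2)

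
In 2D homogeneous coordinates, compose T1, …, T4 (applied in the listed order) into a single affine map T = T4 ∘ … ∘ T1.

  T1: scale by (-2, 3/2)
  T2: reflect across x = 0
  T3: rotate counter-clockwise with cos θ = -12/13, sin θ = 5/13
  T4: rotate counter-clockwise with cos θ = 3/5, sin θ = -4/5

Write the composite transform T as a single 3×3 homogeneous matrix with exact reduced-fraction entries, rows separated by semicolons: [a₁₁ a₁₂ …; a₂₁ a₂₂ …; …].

T = [-32/65 -189/130 0; 126/65 -24/65 0; 0 0 1]

T1 = [-2 0 0; 0 3/2 0; 0 0 1]
T2·T1 = [2 0 0; 0 3/2 0; 0 0 1]
T3·…·T1 = [-24/13 -15/26 0; 10/13 -18/13 0; 0 0 1]
T4·…·T1 = [-32/65 -189/130 0; 126/65 -24/65 0; 0 0 1]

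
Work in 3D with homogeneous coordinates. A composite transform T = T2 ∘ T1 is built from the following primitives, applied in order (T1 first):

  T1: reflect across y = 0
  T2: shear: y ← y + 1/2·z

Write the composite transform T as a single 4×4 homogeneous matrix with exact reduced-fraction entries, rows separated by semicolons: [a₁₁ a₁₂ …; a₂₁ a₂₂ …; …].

T1 = [1 0 0 0; 0 -1 0 0; 0 0 1 0; 0 0 0 1]
T2·T1 = [1 0 0 0; 0 -1 1/2 0; 0 0 1 0; 0 0 0 1]

T = [1 0 0 0; 0 -1 1/2 0; 0 0 1 0; 0 0 0 1]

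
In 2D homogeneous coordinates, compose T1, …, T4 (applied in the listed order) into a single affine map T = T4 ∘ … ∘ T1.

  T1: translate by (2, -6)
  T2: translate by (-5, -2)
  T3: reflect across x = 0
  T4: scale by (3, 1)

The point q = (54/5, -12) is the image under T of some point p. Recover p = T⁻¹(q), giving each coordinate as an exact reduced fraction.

p = (-3/5, -4)

T1 = [1 0 2; 0 1 -6; 0 0 1]
T2·T1 = [1 0 -3; 0 1 -8; 0 0 1]
T3·…·T1 = [-1 0 3; 0 1 -8; 0 0 1]
T4·…·T1 = [-3 0 9; 0 1 -8; 0 0 1]
det M = -3; M⁻¹ = [-1/3 0 3; 0 1 8; 0 0 1]
M⁻¹ · (54/5, -12)ᵀ = (-3/5, -4)ᵀ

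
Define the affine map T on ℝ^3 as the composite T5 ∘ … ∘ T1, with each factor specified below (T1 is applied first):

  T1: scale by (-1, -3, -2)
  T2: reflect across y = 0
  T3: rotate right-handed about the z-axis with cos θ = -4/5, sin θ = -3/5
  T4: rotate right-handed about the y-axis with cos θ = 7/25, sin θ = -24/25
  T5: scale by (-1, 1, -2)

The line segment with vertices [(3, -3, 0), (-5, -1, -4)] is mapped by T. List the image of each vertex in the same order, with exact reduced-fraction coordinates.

T1 scale by (-1, -3, -2): (3, -3, 0) → (-3, 9, 0); (-5, -1, -4) → (5, 3, 8)
T2 reflect across y = 0: (-3, 9, 0) → (-3, -9, 0); (5, 3, 8) → (5, -3, 8)
T3 rotate right-handed about the z-axis with cos θ = -4/5, sin θ = -3/5: (-3, -9, 0) → (-3, 9, 0); (5, -3, 8) → (-29/5, -3/5, 8)
T4 rotate right-handed about the y-axis with cos θ = 7/25, sin θ = -24/25: (-3, 9, 0) → (-21/25, 9, -72/25); (-29/5, -3/5, 8) → (-1163/125, -3/5, -416/125)
T5 scale by (-1, 1, -2): (-21/25, 9, -72/25) → (21/25, 9, 144/25); (-1163/125, -3/5, -416/125) → (1163/125, -3/5, 832/125)

image vertices: (21/25, 9, 144/25), (1163/125, -3/5, 832/125)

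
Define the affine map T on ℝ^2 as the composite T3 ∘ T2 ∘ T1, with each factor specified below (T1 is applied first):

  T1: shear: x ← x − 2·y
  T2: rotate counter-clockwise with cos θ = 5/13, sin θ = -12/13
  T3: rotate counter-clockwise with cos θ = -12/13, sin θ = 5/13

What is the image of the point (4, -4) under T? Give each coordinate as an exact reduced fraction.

T(p) = (4, 12)

T1 shear: x ← x − 2·y: (4, -4) → (12, -4)
T2 rotate counter-clockwise with cos θ = 5/13, sin θ = -12/13: (12, -4) → (12/13, -164/13)
T3 rotate counter-clockwise with cos θ = -12/13, sin θ = 5/13: (12/13, -164/13) → (4, 12)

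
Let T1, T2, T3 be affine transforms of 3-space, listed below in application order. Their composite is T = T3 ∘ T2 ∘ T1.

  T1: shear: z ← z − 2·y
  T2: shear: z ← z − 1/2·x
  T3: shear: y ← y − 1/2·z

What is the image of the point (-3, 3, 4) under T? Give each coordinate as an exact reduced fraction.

T1 shear: z ← z − 2·y: (-3, 3, 4) → (-3, 3, -2)
T2 shear: z ← z − 1/2·x: (-3, 3, -2) → (-3, 3, -1/2)
T3 shear: y ← y − 1/2·z: (-3, 3, -1/2) → (-3, 13/4, -1/2)

T(p) = (-3, 13/4, -1/2)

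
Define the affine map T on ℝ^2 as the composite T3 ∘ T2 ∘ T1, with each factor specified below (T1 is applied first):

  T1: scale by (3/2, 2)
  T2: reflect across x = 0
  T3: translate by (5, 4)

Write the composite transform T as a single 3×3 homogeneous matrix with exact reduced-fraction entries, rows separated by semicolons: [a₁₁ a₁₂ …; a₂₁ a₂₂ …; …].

T = [-3/2 0 5; 0 2 4; 0 0 1]

T1 = [3/2 0 0; 0 2 0; 0 0 1]
T2·T1 = [-3/2 0 0; 0 2 0; 0 0 1]
T3·…·T1 = [-3/2 0 5; 0 2 4; 0 0 1]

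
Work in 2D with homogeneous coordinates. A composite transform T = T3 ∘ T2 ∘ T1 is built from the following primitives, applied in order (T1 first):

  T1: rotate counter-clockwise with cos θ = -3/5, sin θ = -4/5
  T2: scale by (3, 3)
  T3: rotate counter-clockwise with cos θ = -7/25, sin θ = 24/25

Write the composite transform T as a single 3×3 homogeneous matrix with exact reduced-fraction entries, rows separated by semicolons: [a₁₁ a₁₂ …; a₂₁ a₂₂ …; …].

T = [351/125 132/125 0; -132/125 351/125 0; 0 0 1]

T1 = [-3/5 4/5 0; -4/5 -3/5 0; 0 0 1]
T2·T1 = [-9/5 12/5 0; -12/5 -9/5 0; 0 0 1]
T3·…·T1 = [351/125 132/125 0; -132/125 351/125 0; 0 0 1]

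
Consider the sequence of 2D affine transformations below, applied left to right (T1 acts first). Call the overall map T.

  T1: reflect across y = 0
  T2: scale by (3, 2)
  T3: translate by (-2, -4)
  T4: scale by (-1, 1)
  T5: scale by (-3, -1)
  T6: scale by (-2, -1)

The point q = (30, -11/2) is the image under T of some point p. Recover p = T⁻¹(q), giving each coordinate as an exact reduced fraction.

p = (-1, 3/4)

T1 = [1 0 0; 0 -1 0; 0 0 1]
T2·T1 = [3 0 0; 0 -2 0; 0 0 1]
T3·…·T1 = [3 0 -2; 0 -2 -4; 0 0 1]
T4·…·T1 = [-3 0 2; 0 -2 -4; 0 0 1]
T5·…·T1 = [9 0 -6; 0 2 4; 0 0 1]
T6·…·T1 = [-18 0 12; 0 -2 -4; 0 0 1]
det M = 36; M⁻¹ = [-1/18 0 2/3; 0 -1/2 -2; 0 0 1]
M⁻¹ · (30, -11/2)ᵀ = (-1, 3/4)ᵀ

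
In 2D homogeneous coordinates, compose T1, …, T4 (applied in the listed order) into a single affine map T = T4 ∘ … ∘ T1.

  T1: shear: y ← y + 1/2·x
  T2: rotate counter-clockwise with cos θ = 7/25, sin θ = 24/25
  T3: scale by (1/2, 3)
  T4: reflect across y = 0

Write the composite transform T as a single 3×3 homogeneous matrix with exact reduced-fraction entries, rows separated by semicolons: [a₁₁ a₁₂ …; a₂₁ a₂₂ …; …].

T = [-1/10 -12/25 0; -33/10 -21/25 0; 0 0 1]

T1 = [1 0 0; 1/2 1 0; 0 0 1]
T2·T1 = [-1/5 -24/25 0; 11/10 7/25 0; 0 0 1]
T3·…·T1 = [-1/10 -12/25 0; 33/10 21/25 0; 0 0 1]
T4·…·T1 = [-1/10 -12/25 0; -33/10 -21/25 0; 0 0 1]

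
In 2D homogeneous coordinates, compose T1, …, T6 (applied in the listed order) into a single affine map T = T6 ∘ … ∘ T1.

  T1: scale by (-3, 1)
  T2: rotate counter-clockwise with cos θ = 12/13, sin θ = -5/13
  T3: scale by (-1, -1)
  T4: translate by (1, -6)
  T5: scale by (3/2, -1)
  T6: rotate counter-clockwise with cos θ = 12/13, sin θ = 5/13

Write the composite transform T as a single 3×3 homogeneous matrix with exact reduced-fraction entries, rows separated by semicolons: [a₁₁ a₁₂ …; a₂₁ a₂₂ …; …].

T1 = [-3 0 0; 0 1 0; 0 0 1]
T2·T1 = [-36/13 5/13 0; 15/13 12/13 0; 0 0 1]
T3·…·T1 = [36/13 -5/13 0; -15/13 -12/13 0; 0 0 1]
T4·…·T1 = [36/13 -5/13 1; -15/13 -12/13 -6; 0 0 1]
T5·…·T1 = [54/13 -15/26 3/2; 15/13 12/13 6; 0 0 1]
T6·…·T1 = [573/169 -150/169 -12/13; 450/169 213/338 159/26; 0 0 1]

T = [573/169 -150/169 -12/13; 450/169 213/338 159/26; 0 0 1]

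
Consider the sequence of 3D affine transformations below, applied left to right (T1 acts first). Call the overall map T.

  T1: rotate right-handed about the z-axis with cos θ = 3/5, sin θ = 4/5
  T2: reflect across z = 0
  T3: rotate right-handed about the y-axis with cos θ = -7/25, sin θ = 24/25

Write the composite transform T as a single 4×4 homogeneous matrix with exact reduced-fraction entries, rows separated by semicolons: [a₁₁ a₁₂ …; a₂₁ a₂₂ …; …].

T = [-21/125 28/125 -24/25 0; 4/5 3/5 0 0; -72/125 96/125 7/25 0; 0 0 0 1]

T1 = [3/5 -4/5 0 0; 4/5 3/5 0 0; 0 0 1 0; 0 0 0 1]
T2·T1 = [3/5 -4/5 0 0; 4/5 3/5 0 0; 0 0 -1 0; 0 0 0 1]
T3·…·T1 = [-21/125 28/125 -24/25 0; 4/5 3/5 0 0; -72/125 96/125 7/25 0; 0 0 0 1]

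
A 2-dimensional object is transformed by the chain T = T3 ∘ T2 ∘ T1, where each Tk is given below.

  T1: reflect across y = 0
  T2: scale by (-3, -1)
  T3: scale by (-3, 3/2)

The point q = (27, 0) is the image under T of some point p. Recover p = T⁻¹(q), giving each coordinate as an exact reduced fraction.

p = (3, 0)

T1 = [1 0 0; 0 -1 0; 0 0 1]
T2·T1 = [-3 0 0; 0 1 0; 0 0 1]
T3·…·T1 = [9 0 0; 0 3/2 0; 0 0 1]
det M = 27/2; M⁻¹ = [1/9 0 0; 0 2/3 0; 0 0 1]
M⁻¹ · (27, 0)ᵀ = (3, 0)ᵀ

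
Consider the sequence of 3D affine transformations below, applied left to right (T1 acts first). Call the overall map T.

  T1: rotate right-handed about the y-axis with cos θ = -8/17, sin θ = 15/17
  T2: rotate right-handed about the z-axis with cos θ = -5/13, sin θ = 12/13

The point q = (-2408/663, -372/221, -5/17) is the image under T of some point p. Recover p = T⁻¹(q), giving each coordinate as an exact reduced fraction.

T1 = [-8/17 0 15/17 0; 0 1 0 0; -15/17 0 -8/17 0; 0 0 0 1]
T2·T1 = [40/221 -12/13 -75/221 0; -96/221 -5/13 180/221 0; -15/17 0 -8/17 0; 0 0 0 1]
det M = 1; M⁻¹ = [40/221 -96/221 -15/17 0; -12/13 -5/13 0 0; -75/221 180/221 -8/17 0; 0 0 0 1]
M⁻¹ · (-2408/663, -372/221, -5/17)ᵀ = (1/3, 4, 0)ᵀ

p = (1/3, 4, 0)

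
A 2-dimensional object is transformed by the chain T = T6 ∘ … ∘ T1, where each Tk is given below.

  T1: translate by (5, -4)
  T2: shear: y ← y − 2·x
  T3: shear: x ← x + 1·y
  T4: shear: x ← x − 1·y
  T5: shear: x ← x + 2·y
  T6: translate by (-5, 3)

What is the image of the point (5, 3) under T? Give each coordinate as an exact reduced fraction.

T(p) = (-37, -18)

T1 translate by (5, -4): (5, 3) → (10, -1)
T2 shear: y ← y − 2·x: (10, -1) → (10, -21)
T3 shear: x ← x + 1·y: (10, -21) → (-11, -21)
T4 shear: x ← x − 1·y: (-11, -21) → (10, -21)
T5 shear: x ← x + 2·y: (10, -21) → (-32, -21)
T6 translate by (-5, 3): (-32, -21) → (-37, -18)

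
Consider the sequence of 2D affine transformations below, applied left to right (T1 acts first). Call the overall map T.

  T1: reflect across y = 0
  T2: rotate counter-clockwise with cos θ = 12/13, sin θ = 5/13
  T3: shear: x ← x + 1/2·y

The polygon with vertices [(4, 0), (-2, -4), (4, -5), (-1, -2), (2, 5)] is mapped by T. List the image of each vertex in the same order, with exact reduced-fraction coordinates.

T1 reflect across y = 0: (4, 0) → (4, 0); (-2, -4) → (-2, 4); (4, -5) → (4, 5); (-1, -2) → (-1, 2); (2, 5) → (2, -5)
T2 rotate counter-clockwise with cos θ = 12/13, sin θ = 5/13: (4, 0) → (48/13, 20/13); (-2, 4) → (-44/13, 38/13); (4, 5) → (23/13, 80/13); (-1, 2) → (-22/13, 19/13); (2, -5) → (49/13, -50/13)
T3 shear: x ← x + 1/2·y: (48/13, 20/13) → (58/13, 20/13); (-44/13, 38/13) → (-25/13, 38/13); (23/13, 80/13) → (63/13, 80/13); (-22/13, 19/13) → (-25/26, 19/13); (49/13, -50/13) → (24/13, -50/13)

image vertices: (58/13, 20/13), (-25/13, 38/13), (63/13, 80/13), (-25/26, 19/13), (24/13, -50/13)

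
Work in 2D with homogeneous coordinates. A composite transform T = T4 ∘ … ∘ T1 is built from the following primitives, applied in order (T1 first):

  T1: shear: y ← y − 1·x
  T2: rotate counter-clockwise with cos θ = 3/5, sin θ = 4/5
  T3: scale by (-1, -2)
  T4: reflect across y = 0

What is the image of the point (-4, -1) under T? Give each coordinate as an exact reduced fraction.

T(p) = (24/5, -14/5)

T1 shear: y ← y − 1·x: (-4, -1) → (-4, 3)
T2 rotate counter-clockwise with cos θ = 3/5, sin θ = 4/5: (-4, 3) → (-24/5, -7/5)
T3 scale by (-1, -2): (-24/5, -7/5) → (24/5, 14/5)
T4 reflect across y = 0: (24/5, 14/5) → (24/5, -14/5)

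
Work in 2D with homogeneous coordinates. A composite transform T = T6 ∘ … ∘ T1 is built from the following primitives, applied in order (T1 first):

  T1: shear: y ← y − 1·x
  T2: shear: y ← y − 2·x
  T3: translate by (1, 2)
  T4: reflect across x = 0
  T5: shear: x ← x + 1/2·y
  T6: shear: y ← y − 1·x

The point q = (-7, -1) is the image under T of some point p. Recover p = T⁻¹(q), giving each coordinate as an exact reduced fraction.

p = (2, -4)

T1 = [1 0 0; -1 1 0; 0 0 1]
T2·T1 = [1 0 0; -3 1 0; 0 0 1]
T3·…·T1 = [1 0 1; -3 1 2; 0 0 1]
T4·…·T1 = [-1 0 -1; -3 1 2; 0 0 1]
T5·…·T1 = [-5/2 1/2 0; -3 1 2; 0 0 1]
T6·…·T1 = [-5/2 1/2 0; -1/2 1/2 2; 0 0 1]
det M = -1; M⁻¹ = [-1/2 1/2 -1; -1/2 5/2 -5; 0 0 1]
M⁻¹ · (-7, -1)ᵀ = (2, -4)ᵀ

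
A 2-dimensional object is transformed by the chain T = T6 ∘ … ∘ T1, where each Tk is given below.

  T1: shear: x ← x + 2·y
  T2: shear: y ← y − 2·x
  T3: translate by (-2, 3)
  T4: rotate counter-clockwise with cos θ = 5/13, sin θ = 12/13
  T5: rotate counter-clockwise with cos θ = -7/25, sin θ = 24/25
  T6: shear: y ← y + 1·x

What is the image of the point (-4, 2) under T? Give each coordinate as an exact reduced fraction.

T1 shear: x ← x + 2·y: (-4, 2) → (0, 2)
T2 shear: y ← y − 2·x: (0, 2) → (0, 2)
T3 translate by (-2, 3): (0, 2) → (-2, 5)
T4 rotate counter-clockwise with cos θ = 5/13, sin θ = 12/13: (-2, 5) → (-70/13, 1/13)
T5 rotate counter-clockwise with cos θ = -7/25, sin θ = 24/25: (-70/13, 1/13) → (466/325, -1687/325)
T6 shear: y ← y + 1·x: (466/325, -1687/325) → (466/325, -1221/325)

T(p) = (466/325, -1221/325)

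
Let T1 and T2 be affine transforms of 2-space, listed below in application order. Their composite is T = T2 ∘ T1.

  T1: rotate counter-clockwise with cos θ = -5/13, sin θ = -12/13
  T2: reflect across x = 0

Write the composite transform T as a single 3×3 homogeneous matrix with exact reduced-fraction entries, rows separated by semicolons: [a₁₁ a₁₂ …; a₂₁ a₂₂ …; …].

T1 = [-5/13 12/13 0; -12/13 -5/13 0; 0 0 1]
T2·T1 = [5/13 -12/13 0; -12/13 -5/13 0; 0 0 1]

T = [5/13 -12/13 0; -12/13 -5/13 0; 0 0 1]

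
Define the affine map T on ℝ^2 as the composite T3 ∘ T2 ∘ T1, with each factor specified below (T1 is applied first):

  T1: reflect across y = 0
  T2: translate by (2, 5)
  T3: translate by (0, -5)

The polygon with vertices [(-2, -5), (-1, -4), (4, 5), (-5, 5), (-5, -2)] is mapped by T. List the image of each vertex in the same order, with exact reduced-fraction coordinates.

T1 reflect across y = 0: (-2, -5) → (-2, 5); (-1, -4) → (-1, 4); (4, 5) → (4, -5); (-5, 5) → (-5, -5); (-5, -2) → (-5, 2)
T2 translate by (2, 5): (-2, 5) → (0, 10); (-1, 4) → (1, 9); (4, -5) → (6, 0); (-5, -5) → (-3, 0); (-5, 2) → (-3, 7)
T3 translate by (0, -5): (0, 10) → (0, 5); (1, 9) → (1, 4); (6, 0) → (6, -5); (-3, 0) → (-3, -5); (-3, 7) → (-3, 2)

image vertices: (0, 5), (1, 4), (6, -5), (-3, -5), (-3, 2)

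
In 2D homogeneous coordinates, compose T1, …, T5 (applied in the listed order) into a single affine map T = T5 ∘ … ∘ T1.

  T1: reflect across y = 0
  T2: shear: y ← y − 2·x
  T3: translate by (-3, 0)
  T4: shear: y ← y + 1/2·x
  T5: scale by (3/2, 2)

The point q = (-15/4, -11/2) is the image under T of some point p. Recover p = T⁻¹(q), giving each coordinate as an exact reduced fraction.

T1 = [1 0 0; 0 -1 0; 0 0 1]
T2·T1 = [1 0 0; -2 -1 0; 0 0 1]
T3·…·T1 = [1 0 -3; -2 -1 0; 0 0 1]
T4·…·T1 = [1 0 -3; -3/2 -1 -3/2; 0 0 1]
T5·…·T1 = [3/2 0 -9/2; -3 -2 -3; 0 0 1]
det M = -3; M⁻¹ = [2/3 0 3; -1 -1/2 -6; 0 0 1]
M⁻¹ · (-15/4, -11/2)ᵀ = (1/2, 1/2)ᵀ

p = (1/2, 1/2)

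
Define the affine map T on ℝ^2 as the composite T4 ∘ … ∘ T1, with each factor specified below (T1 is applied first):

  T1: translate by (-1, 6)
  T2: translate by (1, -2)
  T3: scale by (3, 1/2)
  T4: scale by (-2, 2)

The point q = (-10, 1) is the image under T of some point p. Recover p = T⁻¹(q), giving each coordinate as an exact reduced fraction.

p = (5/3, -3)

T1 = [1 0 -1; 0 1 6; 0 0 1]
T2·T1 = [1 0 0; 0 1 4; 0 0 1]
T3·…·T1 = [3 0 0; 0 1/2 2; 0 0 1]
T4·…·T1 = [-6 0 0; 0 1 4; 0 0 1]
det M = -6; M⁻¹ = [-1/6 0 0; 0 1 -4; 0 0 1]
M⁻¹ · (-10, 1)ᵀ = (5/3, -3)ᵀ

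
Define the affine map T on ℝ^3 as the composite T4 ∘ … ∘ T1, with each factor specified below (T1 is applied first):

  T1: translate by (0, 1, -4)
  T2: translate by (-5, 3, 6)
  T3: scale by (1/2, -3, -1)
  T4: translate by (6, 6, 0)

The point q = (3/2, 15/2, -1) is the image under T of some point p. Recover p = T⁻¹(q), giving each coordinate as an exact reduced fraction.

p = (-4, -9/2, -1)

T1 = [1 0 0 0; 0 1 0 1; 0 0 1 -4; 0 0 0 1]
T2·T1 = [1 0 0 -5; 0 1 0 4; 0 0 1 2; 0 0 0 1]
T3·…·T1 = [1/2 0 0 -5/2; 0 -3 0 -12; 0 0 -1 -2; 0 0 0 1]
T4·…·T1 = [1/2 0 0 7/2; 0 -3 0 -6; 0 0 -1 -2; 0 0 0 1]
det M = 3/2; M⁻¹ = [2 0 0 -7; 0 -1/3 0 -2; 0 0 -1 -2; 0 0 0 1]
M⁻¹ · (3/2, 15/2, -1)ᵀ = (-4, -9/2, -1)ᵀ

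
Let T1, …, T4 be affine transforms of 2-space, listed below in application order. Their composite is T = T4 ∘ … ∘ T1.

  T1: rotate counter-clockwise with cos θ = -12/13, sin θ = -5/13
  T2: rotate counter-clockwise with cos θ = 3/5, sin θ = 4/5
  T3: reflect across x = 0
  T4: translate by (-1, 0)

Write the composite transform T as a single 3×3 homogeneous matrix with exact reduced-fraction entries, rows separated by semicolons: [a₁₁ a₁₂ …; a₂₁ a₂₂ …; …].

T = [16/65 -63/65 -1; -63/65 -16/65 0; 0 0 1]

T1 = [-12/13 5/13 0; -5/13 -12/13 0; 0 0 1]
T2·T1 = [-16/65 63/65 0; -63/65 -16/65 0; 0 0 1]
T3·…·T1 = [16/65 -63/65 0; -63/65 -16/65 0; 0 0 1]
T4·…·T1 = [16/65 -63/65 -1; -63/65 -16/65 0; 0 0 1]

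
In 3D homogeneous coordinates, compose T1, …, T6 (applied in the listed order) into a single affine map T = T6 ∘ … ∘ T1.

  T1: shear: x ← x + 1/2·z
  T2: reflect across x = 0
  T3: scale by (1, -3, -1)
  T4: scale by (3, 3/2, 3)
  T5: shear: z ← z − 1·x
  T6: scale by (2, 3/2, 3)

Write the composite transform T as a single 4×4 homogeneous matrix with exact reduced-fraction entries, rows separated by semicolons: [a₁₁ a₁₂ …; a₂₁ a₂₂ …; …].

T = [-6 0 -3 0; 0 -27/4 0 0; 9 0 -9/2 0; 0 0 0 1]

T1 = [1 0 1/2 0; 0 1 0 0; 0 0 1 0; 0 0 0 1]
T2·T1 = [-1 0 -1/2 0; 0 1 0 0; 0 0 1 0; 0 0 0 1]
T3·…·T1 = [-1 0 -1/2 0; 0 -3 0 0; 0 0 -1 0; 0 0 0 1]
T4·…·T1 = [-3 0 -3/2 0; 0 -9/2 0 0; 0 0 -3 0; 0 0 0 1]
T5·…·T1 = [-3 0 -3/2 0; 0 -9/2 0 0; 3 0 -3/2 0; 0 0 0 1]
T6·…·T1 = [-6 0 -3 0; 0 -27/4 0 0; 9 0 -9/2 0; 0 0 0 1]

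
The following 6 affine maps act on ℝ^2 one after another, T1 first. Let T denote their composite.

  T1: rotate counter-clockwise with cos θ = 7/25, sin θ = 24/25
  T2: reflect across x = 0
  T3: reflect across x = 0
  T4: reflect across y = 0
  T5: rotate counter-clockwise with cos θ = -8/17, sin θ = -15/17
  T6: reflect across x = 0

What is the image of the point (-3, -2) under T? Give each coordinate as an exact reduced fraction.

T(p) = (-1074/425, -1093/425)

T1 rotate counter-clockwise with cos θ = 7/25, sin θ = 24/25: (-3, -2) → (27/25, -86/25)
T2 reflect across x = 0: (27/25, -86/25) → (-27/25, -86/25)
T3 reflect across x = 0: (-27/25, -86/25) → (27/25, -86/25)
T4 reflect across y = 0: (27/25, -86/25) → (27/25, 86/25)
T5 rotate counter-clockwise with cos θ = -8/17, sin θ = -15/17: (27/25, 86/25) → (1074/425, -1093/425)
T6 reflect across x = 0: (1074/425, -1093/425) → (-1074/425, -1093/425)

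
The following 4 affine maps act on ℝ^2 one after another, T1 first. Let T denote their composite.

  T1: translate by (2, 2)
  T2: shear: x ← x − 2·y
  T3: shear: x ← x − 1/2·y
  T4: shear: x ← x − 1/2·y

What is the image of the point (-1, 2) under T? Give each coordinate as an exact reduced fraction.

T1 translate by (2, 2): (-1, 2) → (1, 4)
T2 shear: x ← x − 2·y: (1, 4) → (-7, 4)
T3 shear: x ← x − 1/2·y: (-7, 4) → (-9, 4)
T4 shear: x ← x − 1/2·y: (-9, 4) → (-11, 4)

T(p) = (-11, 4)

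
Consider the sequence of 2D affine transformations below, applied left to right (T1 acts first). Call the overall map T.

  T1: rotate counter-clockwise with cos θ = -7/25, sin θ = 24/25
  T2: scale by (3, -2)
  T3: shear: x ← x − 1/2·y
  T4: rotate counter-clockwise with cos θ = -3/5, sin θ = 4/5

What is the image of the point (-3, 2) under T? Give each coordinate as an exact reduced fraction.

T1 rotate counter-clockwise with cos θ = -7/25, sin θ = 24/25: (-3, 2) → (-27/25, -86/25)
T2 scale by (3, -2): (-27/25, -86/25) → (-81/25, 172/25)
T3 shear: x ← x − 1/2·y: (-81/25, 172/25) → (-167/25, 172/25)
T4 rotate counter-clockwise with cos θ = -3/5, sin θ = 4/5: (-167/25, 172/25) → (-187/125, -1184/125)

T(p) = (-187/125, -1184/125)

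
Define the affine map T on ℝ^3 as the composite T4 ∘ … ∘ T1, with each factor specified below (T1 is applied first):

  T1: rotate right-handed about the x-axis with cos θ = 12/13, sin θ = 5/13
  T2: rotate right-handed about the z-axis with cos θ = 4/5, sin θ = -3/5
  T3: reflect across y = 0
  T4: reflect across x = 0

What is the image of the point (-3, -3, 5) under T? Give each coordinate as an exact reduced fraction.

T(p) = (339/65, 127/65, 45/13)

T1 rotate right-handed about the x-axis with cos θ = 12/13, sin θ = 5/13: (-3, -3, 5) → (-3, -61/13, 45/13)
T2 rotate right-handed about the z-axis with cos θ = 4/5, sin θ = -3/5: (-3, -61/13, 45/13) → (-339/65, -127/65, 45/13)
T3 reflect across y = 0: (-339/65, -127/65, 45/13) → (-339/65, 127/65, 45/13)
T4 reflect across x = 0: (-339/65, 127/65, 45/13) → (339/65, 127/65, 45/13)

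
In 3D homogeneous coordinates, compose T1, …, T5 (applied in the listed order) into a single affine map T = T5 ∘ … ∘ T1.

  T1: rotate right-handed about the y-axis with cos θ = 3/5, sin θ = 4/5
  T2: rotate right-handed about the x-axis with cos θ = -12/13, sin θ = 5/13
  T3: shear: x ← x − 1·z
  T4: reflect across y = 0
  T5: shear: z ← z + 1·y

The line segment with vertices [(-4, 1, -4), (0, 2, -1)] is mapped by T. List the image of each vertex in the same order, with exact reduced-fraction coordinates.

image vertices: (-341/65, 16/13, 57/65), (-138/65, 21/13, 191/65)

T1 rotate right-handed about the y-axis with cos θ = 3/5, sin θ = 4/5: (-4, 1, -4) → (-28/5, 1, 4/5); (0, 2, -1) → (-4/5, 2, -3/5)
T2 rotate right-handed about the x-axis with cos θ = -12/13, sin θ = 5/13: (-28/5, 1, 4/5) → (-28/5, -16/13, -23/65); (-4/5, 2, -3/5) → (-4/5, -21/13, 86/65)
T3 shear: x ← x − 1·z: (-28/5, -16/13, -23/65) → (-341/65, -16/13, -23/65); (-4/5, -21/13, 86/65) → (-138/65, -21/13, 86/65)
T4 reflect across y = 0: (-341/65, -16/13, -23/65) → (-341/65, 16/13, -23/65); (-138/65, -21/13, 86/65) → (-138/65, 21/13, 86/65)
T5 shear: z ← z + 1·y: (-341/65, 16/13, -23/65) → (-341/65, 16/13, 57/65); (-138/65, 21/13, 86/65) → (-138/65, 21/13, 191/65)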